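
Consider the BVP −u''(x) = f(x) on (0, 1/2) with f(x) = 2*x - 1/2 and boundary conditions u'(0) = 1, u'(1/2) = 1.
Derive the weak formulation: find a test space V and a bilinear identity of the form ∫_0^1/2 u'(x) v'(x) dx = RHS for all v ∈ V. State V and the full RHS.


V = H^1(0, 1/2) (v unrestricted at boundary; u is determined up to an additive constant); weak form: ∫_0^1/2 u'v' dx = ∫_0^1/2 (2*x - 1/2) v dx + v(1/2) − v(0) for all v ∈ V.

Multiply both sides by a test function v and integrate from 0 to 1/2:
  ∫_0^1/2 −u''(x) v(x) dx = ∫_0^1/2 f(x) v(x) dx.
Integrate the LHS by parts once:
  ∫_0^1/2 −u'' v dx = −[u'(x) v(x)]_0^1/2 + ∫_0^1/2 u'(x) v'(x) dx.
Thus ∫_0^1/2 u'(x) v'(x) dx = ∫_0^1/2 f(x) v(x) dx + [u'(x) v(x)]_0^1/2.
Choose V so that boundary terms are either known or forced to vanish.
u has inhomogeneous Neumann u'(0) = 1, u'(1/2) = 1. [u' v]_0^1/2 = (1)·v(1/2) − (1)·v(0) = v(1/2) − v(0). Take V = H^1(0, 1/2); boundary term becomes part of RHS.
Weak formulation: find u (satisfying any essential BC) such that ∫_0^1/2 u'(x) v'(x) dx = ∫_0^1/2 f v dx + v(1/2) − v(0) for all v ∈ V (Neumann data are natural BCs: they enter the RHS as boundary terms).
Substituting f(x) = 2*x - 1/2, the right-hand side is ∫_0^1/2 (2*x - 1/2) v dx + v(1/2) − v(0).
Compatibility check (pure Neumann): taking v ≡ 1 ∈ V gives 0 = ∫_0^1/2 f dx + (1) − (1), i.e. ∫_0^1/2 f dx must equal u'(0) − u'(1/2) = 0. Indeed ∫_0^1/2 (2*x - 1/2) dx = 0, so the data are compatible. The solution is then unique only up to an additive constant (fix it e.g. by requiring ∫_0^1/2 u dx = 0).


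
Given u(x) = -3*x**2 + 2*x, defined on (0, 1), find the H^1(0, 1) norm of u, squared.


||u||_{H^1}^2 = 62/15

The H^1 norm (squared) on an interval (0, L) is
  ||u||_{H^1}^2 = ∫_0^L u(x)^2 dx + ∫_0^L u'(x)^2 dx.
Compute u'(x) = 2 - 6*x.
Then u(x)^2 = 9*x**4 - 12*x**3 + 4*x**2 and u'(x)^2 = 36*x**2 - 24*x + 4.
Integrate each monomial from 0 to 1 using ∫_0^1 c·x^n dx = c·1^(n+1)/(n+1):
  ∫_0^1 u(x)^2 dx = ∫_0^1 (9*x^4 - 12*x^3 + 4*x^2) dx. Term by term:
    ∫_0^1 9*x^4 dx = 9/5;  ∫_0^1 -12*x^3 dx = -3;  ∫_0^1 4*x^2 dx = 4/3.
  Sum: 9/5 − 3 + 4/3 = 2/15.
  ∫_0^1 u'(x)^2 dx = ∫_0^1 (36*x^2 - 24*x + 4) dx. Term by term:
    ∫_0^1 36*x^2 dx = 12;  ∫_0^1 -24*x dx = -12;  ∫_0^1 4 dx = 4.
  Sum: 12 − 12 + 4 = 4.
Adding: ||u||_{H^1}^2 = 2/15 + 4 = 62/15.


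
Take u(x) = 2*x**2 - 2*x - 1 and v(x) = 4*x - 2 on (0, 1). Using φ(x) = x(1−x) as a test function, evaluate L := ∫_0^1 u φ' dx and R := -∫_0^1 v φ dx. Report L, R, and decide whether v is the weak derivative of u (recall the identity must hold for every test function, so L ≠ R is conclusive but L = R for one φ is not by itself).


LHS = 0, RHS = 0. Yes, v = u' weakly.

u(x) = 2*x**2 - 2*x - 1, classical derivative u'(x) = 4*x - 2.
φ(x) = x(1−x), so φ'(x) = 1 - 2*x.
Note φ(0) = φ(1) = 0, so the boundary term u·φ vanishes.
LHS = ∫_0^1 u(x) φ'(x) dx = ∫_0^1 (-4*x^3 + 6*x^2 - 1) dx. Term by term:
  ∫_0^1 -4*x^3 dx = -1;  ∫_0^1 6*x^2 dx = 2;  ∫_0^1 -1 dx = -1.
Sum: -1 + 2 − 1 = 0.
So LHS = 0.
∫_0^1 v(x) φ(x) dx = ∫_0^1 (-4*x^3 + 6*x^2 - 2*x) dx. Term by term:
  ∫_0^1 -4*x^3 dx = -1;  ∫_0^1 6*x^2 dx = 2;  ∫_0^1 -2*x dx = -1.
Sum: -1 + 2 − 1 = 0.
So RHS = -∫_0^1 v(x) φ(x) dx = 0.
LHS = RHS, so the identity holds for this test φ.
Moreover u is smooth here and v(x) = u'(x) = 4*x - 2 pointwise, so the identity holds for every test function. Hence v is the weak derivative of u.


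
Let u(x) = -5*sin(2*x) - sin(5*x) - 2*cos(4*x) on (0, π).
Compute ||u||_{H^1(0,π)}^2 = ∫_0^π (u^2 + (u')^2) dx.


||u||_{H^1(0,π)}^2 = 680/9 + 219*π/2

u'(x) = 8*sin(4*x) - 10*cos(2*x) - 5*cos(5*x).
Expand u² and (u')² and integrate term by term on (0, π), using: for integers n ≥ 1, ∫_0^π sin²(nx) dx = ∫_0^π cos²(nx) dx = π/2; for n ≠ n', ∫_0^π sin(nx)sin(n'x) dx = ∫_0^π cos(nx)cos(n'x) dx = 0; and by product-to-sum, ∫_0^π sin(nx)cos(n'x) dx = ½∫_0^π [sin((n+n')x) + sin((n−n')x)] dx, which is 0 when n+n' is even and 2n/(n²−n'²) when n+n' is odd (it need not vanish on (0, π)).
  u² squared terms: (-1)²·∫sin(5x)² dx = 1·π/2 = π/2;  (-5)²·∫sin(2x)² dx = 25·π/2 = 25*π/2;  (-2)²·∫cos(4x)² dx = 4·π/2 = 2*π.
  u² cross terms: 2·(-1)·(-5)·∫sin(5x)·sin(2x) dx = 10·(0) = 0;  2·(-1)·(-2)·∫sin(5x)·cos(4x) dx = 4·(10/9) = 40/9;  2·(-5)·(-2)·∫sin(2x)·cos(4x) dx = 20·(0) = 0.
  So ∫_0^π u² dx = π/2 + 25*π/2 + 2*π + 0 + 40/9 + 0 = 40/9 + 15*π.
  (u')² squared terms: (-10)²·∫cos(2x)² dx = 100·π/2 = 50*π;  (-5)²·∫cos(5x)² dx = 25·π/2 = 25*π/2;  (8)²·∫sin(4x)² dx = 64·π/2 = 32*π.
  (u')² cross terms: 2·(-10)·(-5)·∫cos(2x)·cos(5x) dx = 100·(0) = 0;  2·(-10)·(8)·∫cos(2x)·sin(4x) dx = -160·(0) = 0;  2·(-5)·(8)·∫cos(5x)·sin(4x) dx = -80·(-8/9) = 640/9.
  So ∫_0^π (u')² dx = 50*π + 25*π/2 + 32*π + 0 + 0 + 640/9 = 640/9 + 189*π/2.
||u||_{H^1}^2 = (40/9 + 15*π) + (640/9 + 189*π/2) = 680/9 + 219*π/2.


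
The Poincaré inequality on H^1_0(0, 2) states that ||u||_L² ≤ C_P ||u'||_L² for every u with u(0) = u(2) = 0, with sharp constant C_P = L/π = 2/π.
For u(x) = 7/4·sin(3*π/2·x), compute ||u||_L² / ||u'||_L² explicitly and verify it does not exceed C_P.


||u||_L² / ||u'||_L² = 2/(3*π) < C_P = 2/π.

u(x) = 7/4·sin(3*π/2·x), so u'(x) = 21*π*cos(3*π*x/2)/8.
Writing u(x) = A·sin(kπx/L) with A = 7/4 and k = 3, use ∫_0^L sin²(kπx/L) dx = L/2 and ∫_0^L cos²(kπx/L) dx = L/2.
u² = 49/16·sin²(3*π/2·x) and (u')² = 441*π^2/64·cos²(3*π/2·x), and each of sin², cos² integrates to L/2 = 1 over (0, 2).
∫_0^2 u² dx = 49/16, so ||u||_L² = 7/4.
∫_0^2 (u')² dx = 441*π^2/64, so ||u'||_L² = 21*π/8.
Ratio ||u||_L² / ||u'||_L² = 2/(3*π).
Sharp Poincaré constant on H^1_0(0, 2) is C_P = L/π = 2/π, achieved by sin(π/2·x).
This is the k = 3 harmonic; the ratio L/(kπ) is strictly less than C_P = L/π, consistent with the sharp inequality ||u||_L² ≤ C_P ||u'||_L².


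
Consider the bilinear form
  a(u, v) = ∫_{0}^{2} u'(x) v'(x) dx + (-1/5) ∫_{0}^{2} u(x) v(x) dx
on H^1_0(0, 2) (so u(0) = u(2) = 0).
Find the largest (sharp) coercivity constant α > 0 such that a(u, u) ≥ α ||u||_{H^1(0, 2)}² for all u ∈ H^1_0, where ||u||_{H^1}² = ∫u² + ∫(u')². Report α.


α = (-4/5 + π^2)/(4 + π^2)

Coercivity of a(·,·) on H^1_0(0, 2) means a(u, u) ≥ α ||u||_{H^1}² for every u ∈ H^1_0.
The interval has length L = 2, and Poincaré/coercivity depend only on L. Here a(u, u) = ∫(u')² + (-1/5)·∫u².
Here c = -1/5 < 0 with |c| < (π/L)² = π^2/4, so coercivity still holds. The condition a(u,u) ≥ α||u||_{H^1}² reads (1−α)∫(u')² ≥ (α−c)∫u². Any admissible α is ≤ 1 (rapidly oscillating u have ∫u²/∫(u')² → 0), and α = 1 would force 0 ≥ (1−c)∫u², impossible since c < 1; so 1−α > 0. By the sharp Poincaré inequality on H^1_0 of an interval of length L, ∫(u')² ≥ (π/L)²∫u² with equality for the first sine mode sin(π(x−x₀)/L) (x₀ the left endpoint), so the inequality holds for all u iff (1−α)(π/L)² ≥ α − c, i.e. α ≤ ((π/L)² + c)/((π/L)² + 1) = (1 + c(L/π)²)/(1 + (L/π)²). (Direct route, valid since c ≤ 0: Poincaré gives c∫u² ≥ c(L/π)²∫(u')², so a(u,u) ≥ (1 + c(L/π)²)∫(u')², while ||u||_{H^1}² ≤ (1 + (L/π)²)∫(u')²; dividing yields the same α.) With (π/L)² = π^2/4 and c = -1/5, the largest admissible constant is α = ((π/L)² + c)/((π/L)² + 1).
Simplifying, α = (-4/5 + π^2)/(4 + π^2).


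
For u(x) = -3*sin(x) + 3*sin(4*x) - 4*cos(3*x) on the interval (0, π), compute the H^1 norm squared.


||u||_{H^1(0,π)}^2 = -1920/7 + 331*π/2

u'(x) = 12*sin(3*x) - 3*cos(x) + 12*cos(4*x).
Expand u² and (u')² and integrate term by term on (0, π), using: for integers n ≥ 1, ∫_0^π sin²(nx) dx = ∫_0^π cos²(nx) dx = π/2; for n ≠ n', ∫_0^π sin(nx)sin(n'x) dx = ∫_0^π cos(nx)cos(n'x) dx = 0; and by product-to-sum, ∫_0^π sin(nx)cos(n'x) dx = ½∫_0^π [sin((n+n')x) + sin((n−n')x)] dx, which is 0 when n+n' is even and 2n/(n²−n'²) when n+n' is odd (it need not vanish on (0, π)).
  u² squared terms: (-4)²·∫cos(3x)² dx = 16·π/2 = 8*π;  (-3)²·∫sin(x)² dx = 9·π/2 = 9*π/2;  (3)²·∫sin(4x)² dx = 9·π/2 = 9*π/2.
  u² cross terms: 2·(-4)·(-3)·∫cos(3x)·sin(x) dx = 24·(0) = 0;  2·(-4)·(3)·∫cos(3x)·sin(4x) dx = -24·(8/7) = -192/7;  2·(-3)·(3)·∫sin(x)·sin(4x) dx = -18·(0) = 0.
  So ∫_0^π u² dx = 8*π + 9*π/2 + 9*π/2 + 0 − 192/7 + 0 = -192/7 + 17*π.
  (u')² squared terms: (-3)²·∫cos(x)² dx = 9·π/2 = 9*π/2;  (12)²·∫cos(4x)² dx = 144·π/2 = 72*π;  (12)²·∫sin(3x)² dx = 144·π/2 = 72*π.
  (u')² cross terms: 2·(-3)·(12)·∫cos(x)·cos(4x) dx = -72·(0) = 0;  2·(-3)·(12)·∫cos(x)·sin(3x) dx = -72·(0) = 0;  2·(12)·(12)·∫cos(4x)·sin(3x) dx = 288·(-6/7) = -1728/7.
  So ∫_0^π (u')² dx = 9*π/2 + 72*π + 72*π + 0 + 0 − 1728/7 = -1728/7 + 297*π/2.
||u||_{H^1}^2 = (-192/7 + 17*π) + (-1728/7 + 297*π/2) = -1920/7 + 331*π/2.


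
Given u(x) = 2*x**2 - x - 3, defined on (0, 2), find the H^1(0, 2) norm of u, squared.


||u||_{H^1}^2 = 584/15

The H^1 norm (squared) on an interval (0, L) is
  ||u||_{H^1}^2 = ∫_0^L u(x)^2 dx + ∫_0^L u'(x)^2 dx.
Compute u'(x) = 4*x - 1.
Then u(x)^2 = 4*x**4 - 4*x**3 - 11*x**2 + 6*x + 9 and u'(x)^2 = 16*x**2 - 8*x + 1.
Integrate each monomial from 0 to 2 using ∫_0^2 c·x^n dx = c·2^(n+1)/(n+1):
  ∫_0^2 u(x)^2 dx = ∫_0^2 (4*x^4 - 4*x^3 - 11*x^2 + 6*x + 9) dx. Term by term:
    ∫_0^2 4*x^4 dx = 128/5;  ∫_0^2 -4*x^3 dx = -16;  ∫_0^2 -11*x^2 dx = -88/3;
    ∫_0^2 6*x dx = 12;  ∫_0^2 9 dx = 18.
  Sum: 128/5 − 16 − 88/3 + 12 + 18 = 154/15.
  ∫_0^2 u'(x)^2 dx = ∫_0^2 (16*x^2 - 8*x + 1) dx. Term by term:
    ∫_0^2 16*x^2 dx = 128/3;  ∫_0^2 -8*x dx = -16;  ∫_0^2 1 dx = 2.
  Sum: 128/3 − 16 + 2 = 86/3.
Adding: ||u||_{H^1}^2 = 154/15 + 86/3 = 584/15.


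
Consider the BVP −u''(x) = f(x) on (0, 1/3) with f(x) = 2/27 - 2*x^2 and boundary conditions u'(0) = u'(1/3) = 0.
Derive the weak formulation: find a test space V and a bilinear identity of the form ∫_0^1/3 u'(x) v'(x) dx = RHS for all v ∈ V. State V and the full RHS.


V = H^1(0, 1/3) (no boundary constraint on v; u is determined up to an additive constant); weak form: ∫_0^1/3 u'v' dx = ∫_0^1/3 (2/27 - 2*x^2) v dx for all v ∈ V.

Multiply both sides by a test function v and integrate from 0 to 1/3:
  ∫_0^1/3 −u''(x) v(x) dx = ∫_0^1/3 f(x) v(x) dx.
Integrate the LHS by parts once:
  ∫_0^1/3 −u'' v dx = −[u'(x) v(x)]_0^1/3 + ∫_0^1/3 u'(x) v'(x) dx.
Thus ∫_0^1/3 u'(x) v'(x) dx = ∫_0^1/3 f(x) v(x) dx + [u'(x) v(x)]_0^1/3.
Choose V so that boundary terms are either known or forced to vanish.
u has homogeneous Neumann: u'(0) = u'(1/3) = 0. So [u' v]_0^1/3 = 0·v(1/3) − 0·v(0) = 0 for any v; take V = H^1(0, 1/3).
Weak formulation: find u (satisfying any essential BC) such that ∫_0^1/3 u'(x) v'(x) dx = ∫_0^1/3 f v dx for all v ∈ V (homogeneous Neumann, so boundary terms vanish).
Substituting f(x) = 2/27 - 2*x^2, the right-hand side is ∫_0^1/3 (2/27 - 2*x^2) v dx.
Compatibility check (pure Neumann): taking v ≡ 1 ∈ V gives 0 = ∫_0^1/3 f dx + (0) − (0), i.e. ∫_0^1/3 f dx must equal u'(0) − u'(1/3) = 0. Indeed ∫_0^1/3 (2/27 - 2*x^2) dx = 0, so the data are compatible. The solution is then unique only up to an additive constant (fix it e.g. by requiring ∫_0^1/3 u dx = 0).


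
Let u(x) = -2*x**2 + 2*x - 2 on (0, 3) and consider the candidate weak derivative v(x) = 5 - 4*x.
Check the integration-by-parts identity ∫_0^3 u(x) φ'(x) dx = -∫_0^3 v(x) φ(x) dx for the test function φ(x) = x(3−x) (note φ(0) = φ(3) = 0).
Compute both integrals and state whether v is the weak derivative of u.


LHS = 18, RHS = 9/2. No, v is not the weak derivative of u.

u(x) = -2*x**2 + 2*x - 2, classical derivative u'(x) = 2 - 4*x.
φ(x) = x(3−x), so φ'(x) = 3 - 2*x.
Note φ(0) = φ(3) = 0, so the boundary term u·φ vanishes.
LHS = ∫_0^3 u(x) φ'(x) dx = ∫_0^3 (4*x^3 - 10*x^2 + 10*x - 6) dx. Term by term:
  ∫_0^3 4*x^3 dx = 81;  ∫_0^3 -10*x^2 dx = -90;  ∫_0^3 10*x dx = 45;
  ∫_0^3 -6 dx = -18.
Sum: 81 − 90 + 45 − 18 = 18.
So LHS = 18.
∫_0^3 v(x) φ(x) dx = ∫_0^3 (4*x^3 - 17*x^2 + 15*x) dx. Term by term:
  ∫_0^3 4*x^3 dx = 81;  ∫_0^3 -17*x^2 dx = -153;  ∫_0^3 15*x dx = 135/2.
Sum: 81 − 153 + 135/2 = -9/2.
So RHS = -∫_0^3 v(x) φ(x) dx = 9/2.
LHS − RHS = 27/2 ≠ 0, so the identity fails.
(For a valid weak derivative the identity must hold for EVERY test function, in particular this one. The failure shows v is NOT the weak derivative of u.)
Correct weak derivative would be u'(x) = 2 - 4*x.


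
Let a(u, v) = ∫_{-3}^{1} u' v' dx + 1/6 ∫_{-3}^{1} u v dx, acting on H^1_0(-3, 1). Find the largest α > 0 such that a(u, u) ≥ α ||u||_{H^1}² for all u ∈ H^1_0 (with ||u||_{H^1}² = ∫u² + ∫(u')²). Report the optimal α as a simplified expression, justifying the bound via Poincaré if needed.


α = (8/3 + π^2)/(π^2 + 16)

Coercivity of a(·,·) on H^1_0(-3, 1) means a(u, u) ≥ α ||u||_{H^1}² for every u ∈ H^1_0.
The interval has length L = 4, and Poincaré/coercivity depend only on L. Here a(u, u) = ∫(u')² + (1/6)·∫u².
Here 0 < c = 1/6 < 1. The condition a(u,u) ≥ α||u||_{H^1}² reads (1−α)∫(u')² ≥ (α−c)∫u². Any admissible α is ≤ 1 (rapidly oscillating u have ∫u²/∫(u')² → 0), and α = 1 would force 0 ≥ (1−c)∫u², impossible since c < 1; so 1−α > 0. By the sharp Poincaré inequality on H^1_0 of an interval of length L, ∫(u')² ≥ (π/L)²∫u² with equality for the first sine mode sin(π(x−x₀)/L) (x₀ the left endpoint), so the inequality holds for all u iff (1−α)(π/L)² ≥ α − c, i.e. α ≤ ((π/L)² + c)/((π/L)² + 1) = (1 + c(L/π)²)/(1 + (L/π)²). With (π/L)² = π^2/16 and c = 1/6, the largest admissible constant is α = ((π/L)² + c)/((π/L)² + 1).
Simplifying, α = (8/3 + π^2)/(π^2 + 16).


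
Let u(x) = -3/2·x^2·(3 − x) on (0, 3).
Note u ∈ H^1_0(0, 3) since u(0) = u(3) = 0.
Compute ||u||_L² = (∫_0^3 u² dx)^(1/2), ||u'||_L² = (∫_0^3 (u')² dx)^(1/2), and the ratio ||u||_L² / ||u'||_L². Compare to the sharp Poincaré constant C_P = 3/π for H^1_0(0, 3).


||u||_L² / ||u'||_L² = 3*sqrt(14)/14 < C_P = 3/π.

u(x) = -3/2·x^2·(3 − x), so u'(x) = 9*x*(x - 2)/2.
u(x) = -3/2·x^2·(3 − x) vanishes at x = 0 and x = 3, so u ∈ H^1_0(0, 3). Differentiate via the product rule and integrate the resulting polynomials term by term.
  ∫_0^3 u² dx = ∫_0^3 (9*x^6/4 - 27*x^5/2 + 81*x^4/4) dx. Term by term:
    ∫_0^3 9*x^6/4 dx = 19683/28;  ∫_0^3 -27*x^5/2 dx = -6561/4;  ∫_0^3 81*x^4/4 dx = 19683/20.
  Sum: 19683/28 − 6561/4 + 19683/20 = 6561/140.
  ∫_0^3 (u')² dx = ∫_0^3 (81*x^4/4 - 81*x^3 + 81*x^2) dx. Term by term:
    ∫_0^3 81*x^4/4 dx = 19683/20;  ∫_0^3 -81*x^3 dx = -6561/4;  ∫_0^3 81*x^2 dx = 729.
  Sum: 19683/20 − 6561/4 + 729 = 729/10.
∫_0^3 u² dx = 6561/140, so ||u||_L² = 81*sqrt(35)/70.
∫_0^3 (u')² dx = 729/10, so ||u'||_L² = 27*sqrt(10)/10.
Ratio ||u||_L² / ||u'||_L² = 3*sqrt(14)/14.
Sharp Poincaré constant on H^1_0(0, 3) is C_P = L/π = 3/π, achieved by sin(π/3·x).
A polynomial bump cannot attain the sharp Poincaré constant (only the first sine eigenfunction does), so the ratio is strictly less than C_P, consistent with ||u||_L² ≤ C_P ||u'||_L².


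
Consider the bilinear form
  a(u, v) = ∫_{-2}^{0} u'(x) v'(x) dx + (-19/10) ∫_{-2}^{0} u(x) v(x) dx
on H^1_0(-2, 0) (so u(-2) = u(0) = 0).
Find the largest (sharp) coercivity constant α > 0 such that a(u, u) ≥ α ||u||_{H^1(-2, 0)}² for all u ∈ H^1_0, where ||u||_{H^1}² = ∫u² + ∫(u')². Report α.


α = (-38/5 + π^2)/(4 + π^2)

Coercivity of a(·,·) on H^1_0(-2, 0) means a(u, u) ≥ α ||u||_{H^1}² for every u ∈ H^1_0.
The interval has length L = 2, and Poincaré/coercivity depend only on L. Here a(u, u) = ∫(u')² + (-19/10)·∫u².
Here c = -19/10 < 0 with |c| < (π/L)² = π^2/4, so coercivity still holds. The condition a(u,u) ≥ α||u||_{H^1}² reads (1−α)∫(u')² ≥ (α−c)∫u². Any admissible α is ≤ 1 (rapidly oscillating u have ∫u²/∫(u')² → 0), and α = 1 would force 0 ≥ (1−c)∫u², impossible since c < 1; so 1−α > 0. By the sharp Poincaré inequality on H^1_0 of an interval of length L, ∫(u')² ≥ (π/L)²∫u² with equality for the first sine mode sin(π(x−x₀)/L) (x₀ the left endpoint), so the inequality holds for all u iff (1−α)(π/L)² ≥ α − c, i.e. α ≤ ((π/L)² + c)/((π/L)² + 1) = (1 + c(L/π)²)/(1 + (L/π)²). (Direct route, valid since c ≤ 0: Poincaré gives c∫u² ≥ c(L/π)²∫(u')², so a(u,u) ≥ (1 + c(L/π)²)∫(u')², while ||u||_{H^1}² ≤ (1 + (L/π)²)∫(u')²; dividing yields the same α.) With (π/L)² = π^2/4 and c = -19/10, the largest admissible constant is α = ((π/L)² + c)/((π/L)² + 1).
Simplifying, α = (-38/5 + π^2)/(4 + π^2).


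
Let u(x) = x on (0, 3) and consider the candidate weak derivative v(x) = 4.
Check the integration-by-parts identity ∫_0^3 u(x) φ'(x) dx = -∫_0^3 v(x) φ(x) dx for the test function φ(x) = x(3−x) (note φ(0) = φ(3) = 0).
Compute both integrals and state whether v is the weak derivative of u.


LHS = -9/2, RHS = -18. No, v is not the weak derivative of u.

u(x) = x, classical derivative u'(x) = 1.
φ(x) = x(3−x), so φ'(x) = 3 - 2*x.
Note φ(0) = φ(3) = 0, so the boundary term u·φ vanishes.
LHS = ∫_0^3 u(x) φ'(x) dx = ∫_0^3 (-2*x^2 + 3*x) dx. Term by term:
  ∫_0^3 -2*x^2 dx = -18;  ∫_0^3 3*x dx = 27/2.
Sum: -18 + 27/2 = -9/2.
So LHS = -9/2.
∫_0^3 v(x) φ(x) dx = ∫_0^3 (-4*x^2 + 12*x) dx. Term by term:
  ∫_0^3 -4*x^2 dx = -36;  ∫_0^3 12*x dx = 54.
Sum: -36 + 54 = 18.
So RHS = -∫_0^3 v(x) φ(x) dx = -18.
LHS − RHS = 27/2 ≠ 0, so the identity fails.
(For a valid weak derivative the identity must hold for EVERY test function, in particular this one. The failure shows v is NOT the weak derivative of u.)
Correct weak derivative would be u'(x) = 1.


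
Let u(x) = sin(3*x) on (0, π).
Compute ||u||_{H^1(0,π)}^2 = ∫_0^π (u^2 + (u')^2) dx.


||u||_{H^1(0,π)}^2 = 5*π

u'(x) = 3*cos(3*x).
Expand u² and (u')² and integrate term by term on (0, π), using: for integers n ≥ 1, ∫_0^π sin²(nx) dx = ∫_0^π cos²(nx) dx = π/2; for n ≠ n', ∫_0^π sin(nx)sin(n'x) dx = ∫_0^π cos(nx)cos(n'x) dx = 0; and by product-to-sum, ∫_0^π sin(nx)cos(n'x) dx = ½∫_0^π [sin((n+n')x) + sin((n−n')x)] dx, which is 0 when n+n' is even and 2n/(n²−n'²) when n+n' is odd (it need not vanish on (0, π)).
  u² squared terms: (1)²·∫sin(3x)² dx = 1·π/2 = π/2.
  So ∫_0^π u² dx = π/2.
  (u')² squared terms: (3)²·∫cos(3x)² dx = 9·π/2 = 9*π/2.
  So ∫_0^π (u')² dx = 9*π/2.
||u||_{H^1}^2 = (π/2) + (9*π/2) = 5*π.


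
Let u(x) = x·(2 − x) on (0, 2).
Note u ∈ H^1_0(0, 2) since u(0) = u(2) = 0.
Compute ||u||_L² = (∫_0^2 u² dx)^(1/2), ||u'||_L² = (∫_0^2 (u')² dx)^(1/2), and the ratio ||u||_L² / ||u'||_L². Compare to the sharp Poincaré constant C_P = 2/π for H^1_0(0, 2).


||u||_L² / ||u'||_L² = sqrt(10)/5 < C_P = 2/π.

u(x) = x·(2 − x), so u'(x) = 2 - 2*x.
u(x) = x·(2 − x) vanishes at x = 0 and x = 2, so u ∈ H^1_0(0, 2). Differentiate via the product rule and integrate the resulting polynomials term by term.
  ∫_0^2 u² dx = ∫_0^2 (x^4 - 4*x^3 + 4*x^2) dx. Term by term:
    ∫_0^2 x^4 dx = 32/5;  ∫_0^2 -4*x^3 dx = -16;  ∫_0^2 4*x^2 dx = 32/3.
  Sum: 32/5 − 16 + 32/3 = 16/15.
  ∫_0^2 (u')² dx = ∫_0^2 (4*x^2 - 8*x + 4) dx. Term by term:
    ∫_0^2 4*x^2 dx = 32/3;  ∫_0^2 -8*x dx = -16;  ∫_0^2 4 dx = 8.
  Sum: 32/3 − 16 + 8 = 8/3.
∫_0^2 u² dx = 16/15, so ||u||_L² = 4*sqrt(15)/15.
∫_0^2 (u')² dx = 8/3, so ||u'||_L² = 2*sqrt(6)/3.
Ratio ||u||_L² / ||u'||_L² = sqrt(10)/5.
Sharp Poincaré constant on H^1_0(0, 2) is C_P = L/π = 2/π, achieved by sin(π/2·x).
A polynomial bump cannot attain the sharp Poincaré constant (only the first sine eigenfunction does), so the ratio is strictly less than C_P, consistent with ||u||_L² ≤ C_P ||u'||_L².


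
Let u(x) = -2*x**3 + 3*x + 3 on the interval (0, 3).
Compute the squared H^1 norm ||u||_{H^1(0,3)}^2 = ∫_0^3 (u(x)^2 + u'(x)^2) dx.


||u||_{H^1}^2 = 72279/35

The H^1 norm (squared) on an interval (0, L) is
  ||u||_{H^1}^2 = ∫_0^L u(x)^2 dx + ∫_0^L u'(x)^2 dx.
Compute u'(x) = 3 - 6*x**2.
Then u(x)^2 = 4*x**6 - 12*x**4 - 12*x**3 + 9*x**2 + 18*x + 9 and u'(x)^2 = 36*x**4 - 36*x**2 + 9.
Integrate each monomial from 0 to 3 using ∫_0^3 c·x^n dx = c·3^(n+1)/(n+1):
  ∫_0^3 u(x)^2 dx = ∫_0^3 (4*x^6 - 12*x^4 - 12*x^3 + 9*x^2 + 18*x + 9) dx. Term by term:
    ∫_0^3 4*x^6 dx = 8748/7;  ∫_0^3 -12*x^4 dx = -2916/5;  ∫_0^3 -12*x^3 dx = -243;
    ∫_0^3 9*x^2 dx = 81;  ∫_0^3 18*x dx = 81;  ∫_0^3 9 dx = 27.
  Sum: 8748/7 − 2916/5 − 243 + 81 + 81 + 27 = 21438/35.
  ∫_0^3 u'(x)^2 dx = ∫_0^3 (36*x^4 - 36*x^2 + 9) dx. Term by term:
    ∫_0^3 36*x^4 dx = 8748/5;  ∫_0^3 -36*x^2 dx = -324;  ∫_0^3 9 dx = 27.
  Sum: 8748/5 − 324 + 27 = 7263/5.
Adding: ||u||_{H^1}^2 = 21438/35 + 7263/5 = 72279/35.


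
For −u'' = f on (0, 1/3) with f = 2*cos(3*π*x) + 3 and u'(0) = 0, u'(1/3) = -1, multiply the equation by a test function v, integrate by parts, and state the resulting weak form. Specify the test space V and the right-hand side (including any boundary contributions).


V = H^1(0, 1/3) (v unrestricted at boundary; u is determined up to an additive constant); weak form: ∫_0^1/3 u'v' dx = ∫_0^1/3 (2*cos(3*π*x) + 3) v dx − v(1/3) for all v ∈ V.

Multiply both sides by a test function v and integrate from 0 to 1/3:
  ∫_0^1/3 −u''(x) v(x) dx = ∫_0^1/3 f(x) v(x) dx.
Integrate the LHS by parts once:
  ∫_0^1/3 −u'' v dx = −[u'(x) v(x)]_0^1/3 + ∫_0^1/3 u'(x) v'(x) dx.
Thus ∫_0^1/3 u'(x) v'(x) dx = ∫_0^1/3 f(x) v(x) dx + [u'(x) v(x)]_0^1/3.
Choose V so that boundary terms are either known or forced to vanish.
u has inhomogeneous Neumann u'(0) = 0, u'(1/3) = -1. [u' v]_0^1/3 = (-1)·v(1/3) − (0)·v(0) = − v(1/3). Take V = H^1(0, 1/3); boundary term becomes part of RHS.
Weak formulation: find u (satisfying any essential BC) such that ∫_0^1/3 u'(x) v'(x) dx = ∫_0^1/3 f v dx − v(1/3) for all v ∈ V (Neumann data are natural BCs: they enter the RHS as boundary terms).
Substituting f(x) = 2*cos(3*π*x) + 3, the right-hand side is ∫_0^1/3 (2*cos(3*π*x) + 3) v dx − v(1/3).
Compatibility check (pure Neumann): taking v ≡ 1 ∈ V gives 0 = ∫_0^1/3 f dx + (-1) − (0), i.e. ∫_0^1/3 f dx must equal u'(0) − u'(1/3) = 1. Indeed ∫_0^1/3 (2*cos(3*π*x) + 3) dx = 1, so the data are compatible. The solution is then unique only up to an additive constant (fix it e.g. by requiring ∫_0^1/3 u dx = 0).


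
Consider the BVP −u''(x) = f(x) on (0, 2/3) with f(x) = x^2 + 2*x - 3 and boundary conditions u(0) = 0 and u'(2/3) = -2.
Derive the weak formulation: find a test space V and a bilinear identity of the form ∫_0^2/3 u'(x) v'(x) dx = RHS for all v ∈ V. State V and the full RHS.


V = {v ∈ H^1(0, 2/3) : v(0) = 0} (test functions vanish at x = 0 where u is specified); weak form: ∫_0^2/3 u'v' dx = ∫_0^2/3 (x^2 + 2*x - 3) v dx − 2·v(2/3) for all v ∈ V.

Multiply both sides by a test function v and integrate from 0 to 2/3:
  ∫_0^2/3 −u''(x) v(x) dx = ∫_0^2/3 f(x) v(x) dx.
Integrate the LHS by parts once:
  ∫_0^2/3 −u'' v dx = −[u'(x) v(x)]_0^2/3 + ∫_0^2/3 u'(x) v'(x) dx.
Thus ∫_0^2/3 u'(x) v'(x) dx = ∫_0^2/3 f(x) v(x) dx + [u'(x) v(x)]_0^2/3.
Choose V so that boundary terms are either known or forced to vanish.
Mixed BC: u(0) = 0 (Dirichlet) and u'(2/3) = -2 (Neumann). Define V = {v ∈ H^1(0, 2/3) : v(0) = 0}. Then [u' v]_0^2/3 = u'(2/3)·v(2/3) − u'(0)·0 = − 2·v(2/3).
Weak formulation: find u (satisfying any essential BC) such that ∫_0^2/3 u'(x) v'(x) dx = ∫_0^2/3 f v dx − 2·v(2/3) for all v ∈ V (Dirichlet at 0 absorbed into V; Neumann datum at x = 2/3 contributes the boundary term).
Substituting f(x) = x^2 + 2*x - 3, the right-hand side is ∫_0^2/3 (x^2 + 2*x - 3) v dx − 2·v(2/3).


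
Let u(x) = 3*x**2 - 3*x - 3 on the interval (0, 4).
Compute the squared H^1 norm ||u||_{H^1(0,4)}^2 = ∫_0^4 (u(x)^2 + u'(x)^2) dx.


||u||_{H^1}^2 = 5976/5

The H^1 norm (squared) on an interval (0, L) is
  ||u||_{H^1}^2 = ∫_0^L u(x)^2 dx + ∫_0^L u'(x)^2 dx.
Compute u'(x) = 6*x - 3.
Then u(x)^2 = 9*x**4 - 18*x**3 - 9*x**2 + 18*x + 9 and u'(x)^2 = 36*x**2 - 36*x + 9.
Integrate each monomial from 0 to 4 using ∫_0^4 c·x^n dx = c·4^(n+1)/(n+1):
  ∫_0^4 u(x)^2 dx = ∫_0^4 (9*x^4 - 18*x^3 - 9*x^2 + 18*x + 9) dx. Term by term:
    ∫_0^4 9*x^4 dx = 9216/5;  ∫_0^4 -18*x^3 dx = -1152;  ∫_0^4 -9*x^2 dx = -192;
    ∫_0^4 18*x dx = 144;  ∫_0^4 9 dx = 36.
  Sum: 9216/5 − 1152 − 192 + 144 + 36 = 3396/5.
  ∫_0^4 u'(x)^2 dx = ∫_0^4 (36*x^2 - 36*x + 9) dx. Term by term:
    ∫_0^4 36*x^2 dx = 768;  ∫_0^4 -36*x dx = -288;  ∫_0^4 9 dx = 36.
  Sum: 768 − 288 + 36 = 516.
Adding: ||u||_{H^1}^2 = 3396/5 + 516 = 5976/5.


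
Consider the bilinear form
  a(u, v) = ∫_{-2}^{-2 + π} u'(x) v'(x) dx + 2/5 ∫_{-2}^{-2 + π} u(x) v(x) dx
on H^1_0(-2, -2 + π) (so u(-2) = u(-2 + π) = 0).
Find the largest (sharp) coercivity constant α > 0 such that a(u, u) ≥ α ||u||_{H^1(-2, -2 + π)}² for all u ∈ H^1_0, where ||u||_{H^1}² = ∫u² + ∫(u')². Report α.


α = 7/10

Coercivity of a(·,·) on H^1_0(-2, -2 + π) means a(u, u) ≥ α ||u||_{H^1}² for every u ∈ H^1_0.
The interval has length L = π, and Poincaré/coercivity depend only on L. Here a(u, u) = ∫(u')² + (2/5)·∫u².
Here 0 < c = 2/5 < 1. The condition a(u,u) ≥ α||u||_{H^1}² reads (1−α)∫(u')² ≥ (α−c)∫u². Any admissible α is ≤ 1 (rapidly oscillating u have ∫u²/∫(u')² → 0), and α = 1 would force 0 ≥ (1−c)∫u², impossible since c < 1; so 1−α > 0. By the sharp Poincaré inequality on H^1_0 of an interval of length L, ∫(u')² ≥ (π/L)²∫u² with equality for the first sine mode sin(π(x−x₀)/L) (x₀ the left endpoint), so the inequality holds for all u iff (1−α)(π/L)² ≥ α − c, i.e. α ≤ ((π/L)² + c)/((π/L)² + 1) = (1 + c(L/π)²)/(1 + (L/π)²). With (π/L)² = 1 and c = 2/5, the largest admissible constant is α = ((π/L)² + c)/((π/L)² + 1).
Simplifying, α = 7/10.


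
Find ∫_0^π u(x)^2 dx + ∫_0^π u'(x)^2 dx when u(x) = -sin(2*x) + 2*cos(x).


||u||_{H^1(0,π)}^2 = -32/3 + 13*π/2

u'(x) = -2*sin(x) - 2*cos(2*x).
Expand u² and (u')² and integrate term by term on (0, π), using: for integers n ≥ 1, ∫_0^π sin²(nx) dx = ∫_0^π cos²(nx) dx = π/2; for n ≠ n', ∫_0^π sin(nx)sin(n'x) dx = ∫_0^π cos(nx)cos(n'x) dx = 0; and by product-to-sum, ∫_0^π sin(nx)cos(n'x) dx = ½∫_0^π [sin((n+n')x) + sin((n−n')x)] dx, which is 0 when n+n' is even and 2n/(n²−n'²) when n+n' is odd (it need not vanish on (0, π)).
  u² squared terms: (-1)²·∫sin(2x)² dx = 1·π/2 = π/2;  (2)²·∫cos(x)² dx = 4·π/2 = 2*π.
  u² cross terms: 2·(-1)·(2)·∫sin(2x)·cos(x) dx = -4·(4/3) = -16/3.
  So ∫_0^π u² dx = π/2 + 2*π − 16/3 = -16/3 + 5*π/2.
  (u')² squared terms: (-2)²·∫cos(2x)² dx = 4·π/2 = 2*π;  (-2)²·∫sin(x)² dx = 4·π/2 = 2*π.
  (u')² cross terms: 2·(-2)·(-2)·∫cos(2x)·sin(x) dx = 8·(-2/3) = -16/3.
  So ∫_0^π (u')² dx = 2*π + 2*π − 16/3 = -16/3 + 4*π.
||u||_{H^1}^2 = (-16/3 + 5*π/2) + (-16/3 + 4*π) = -32/3 + 13*π/2.


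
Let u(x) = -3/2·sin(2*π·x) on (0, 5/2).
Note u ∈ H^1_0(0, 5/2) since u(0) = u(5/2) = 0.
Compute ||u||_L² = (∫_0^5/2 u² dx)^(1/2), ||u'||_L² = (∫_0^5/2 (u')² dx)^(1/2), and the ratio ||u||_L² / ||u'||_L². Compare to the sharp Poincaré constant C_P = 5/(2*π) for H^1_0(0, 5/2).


||u||_L² / ||u'||_L² = 1/(2*π) < C_P = 5/(2*π).

u(x) = -3/2·sin(2*π·x), so u'(x) = -3*π*cos(2*π*x).
Writing u(x) = A·sin(kπx/L) with A = -3/2 and k = 5, use ∫_0^L sin²(kπx/L) dx = L/2 and ∫_0^L cos²(kπx/L) dx = L/2.
u² = 9/4·sin²(2*π·x) and (u')² = 9*π^2·cos²(2*π·x), and each of sin², cos² integrates to L/2 = 5/4 over (0, 5/2).
∫_0^5/2 u² dx = 45/16, so ||u||_L² = 3*sqrt(5)/4.
∫_0^5/2 (u')² dx = 45*π^2/4, so ||u'||_L² = 3*sqrt(5)*π/2.
Ratio ||u||_L² / ||u'||_L² = 1/(2*π).
Sharp Poincaré constant on H^1_0(0, 5/2) is C_P = L/π = 5/(2*π), achieved by sin(2*π/5·x).
This is the k = 5 harmonic; the ratio L/(kπ) is strictly less than C_P = L/π, consistent with the sharp inequality ||u||_L² ≤ C_P ||u'||_L².


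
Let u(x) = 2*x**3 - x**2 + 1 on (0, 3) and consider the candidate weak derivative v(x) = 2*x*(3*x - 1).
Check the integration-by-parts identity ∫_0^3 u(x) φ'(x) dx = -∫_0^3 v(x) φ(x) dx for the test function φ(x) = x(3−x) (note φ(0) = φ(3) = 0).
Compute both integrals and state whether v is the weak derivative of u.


LHS = -297/5, RHS = -297/5. Yes, v = u' weakly.

u(x) = 2*x**3 - x**2 + 1, classical derivative u'(x) = 6*x**2 - 2*x.
φ(x) = x(3−x), so φ'(x) = 3 - 2*x.
Note φ(0) = φ(3) = 0, so the boundary term u·φ vanishes.
LHS = ∫_0^3 u(x) φ'(x) dx = ∫_0^3 (-4*x^4 + 8*x^3 - 3*x^2 - 2*x + 3) dx. Term by term:
  ∫_0^3 -4*x^4 dx = -972/5;  ∫_0^3 8*x^3 dx = 162;  ∫_0^3 -3*x^2 dx = -27;
  ∫_0^3 -2*x dx = -9;  ∫_0^3 3 dx = 9.
Sum: -972/5 + 162 − 27 − 9 + 9 = -297/5.
So LHS = -297/5.
∫_0^3 v(x) φ(x) dx = ∫_0^3 (-6*x^4 + 20*x^3 - 6*x^2) dx. Term by term:
  ∫_0^3 -6*x^4 dx = -1458/5;  ∫_0^3 20*x^3 dx = 405;  ∫_0^3 -6*x^2 dx = -54.
Sum: -1458/5 + 405 − 54 = 297/5.
So RHS = -∫_0^3 v(x) φ(x) dx = -297/5.
LHS = RHS, so the identity holds for this test φ.
Moreover u is smooth here and v(x) = u'(x) = 6*x**2 - 2*x pointwise, so the identity holds for every test function. Hence v is the weak derivative of u.


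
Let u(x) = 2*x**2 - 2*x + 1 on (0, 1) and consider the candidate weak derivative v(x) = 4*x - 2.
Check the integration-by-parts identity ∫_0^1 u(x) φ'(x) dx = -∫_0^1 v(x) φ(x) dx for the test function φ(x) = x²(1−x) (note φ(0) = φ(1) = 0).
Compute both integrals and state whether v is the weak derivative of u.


LHS = -1/30, RHS = -1/30. Yes, v = u' weakly.

u(x) = 2*x**2 - 2*x + 1, classical derivative u'(x) = 4*x - 2.
φ(x) = x²(1−x), so φ'(x) = x*(2 - 3*x).
Note φ(0) = φ(1) = 0, so the boundary term u·φ vanishes.
LHS = ∫_0^1 u(x) φ'(x) dx = ∫_0^1 (-6*x^4 + 10*x^3 - 7*x^2 + 2*x) dx. Term by term:
  ∫_0^1 -6*x^4 dx = -6/5;  ∫_0^1 10*x^3 dx = 5/2;  ∫_0^1 -7*x^2 dx = -7/3;
  ∫_0^1 2*x dx = 1.
Sum: -6/5 + 5/2 − 7/3 + 1 = -1/30.
So LHS = -1/30.
∫_0^1 v(x) φ(x) dx = ∫_0^1 (-4*x^4 + 6*x^3 - 2*x^2) dx. Term by term:
  ∫_0^1 -4*x^4 dx = -4/5;  ∫_0^1 6*x^3 dx = 3/2;  ∫_0^1 -2*x^2 dx = -2/3.
Sum: -4/5 + 3/2 − 2/3 = 1/30.
So RHS = -∫_0^1 v(x) φ(x) dx = -1/30.
LHS = RHS, so the identity holds for this test φ.
Moreover u is smooth here and v(x) = u'(x) = 4*x - 2 pointwise, so the identity holds for every test function. Hence v is the weak derivative of u.


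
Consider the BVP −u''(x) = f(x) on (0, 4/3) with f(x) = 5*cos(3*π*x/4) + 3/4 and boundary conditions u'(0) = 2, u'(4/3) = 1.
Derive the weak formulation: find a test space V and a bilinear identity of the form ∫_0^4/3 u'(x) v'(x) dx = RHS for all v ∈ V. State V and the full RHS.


V = H^1(0, 4/3) (v unrestricted at boundary; u is determined up to an additive constant); weak form: ∫_0^4/3 u'v' dx = ∫_0^4/3 (5*cos(3*π*x/4) + 3/4) v dx + v(4/3) − 2·v(0) for all v ∈ V.

Multiply both sides by a test function v and integrate from 0 to 4/3:
  ∫_0^4/3 −u''(x) v(x) dx = ∫_0^4/3 f(x) v(x) dx.
Integrate the LHS by parts once:
  ∫_0^4/3 −u'' v dx = −[u'(x) v(x)]_0^4/3 + ∫_0^4/3 u'(x) v'(x) dx.
Thus ∫_0^4/3 u'(x) v'(x) dx = ∫_0^4/3 f(x) v(x) dx + [u'(x) v(x)]_0^4/3.
Choose V so that boundary terms are either known or forced to vanish.
u has inhomogeneous Neumann u'(0) = 2, u'(4/3) = 1. [u' v]_0^4/3 = (1)·v(4/3) − (2)·v(0) = v(4/3) − 2·v(0). Take V = H^1(0, 4/3); boundary term becomes part of RHS.
Weak formulation: find u (satisfying any essential BC) such that ∫_0^4/3 u'(x) v'(x) dx = ∫_0^4/3 f v dx + v(4/3) − 2·v(0) for all v ∈ V (Neumann data are natural BCs: they enter the RHS as boundary terms).
Substituting f(x) = 5*cos(3*π*x/4) + 3/4, the right-hand side is ∫_0^4/3 (5*cos(3*π*x/4) + 3/4) v dx + v(4/3) − 2·v(0).
Compatibility check (pure Neumann): taking v ≡ 1 ∈ V gives 0 = ∫_0^4/3 f dx + (1) − (2), i.e. ∫_0^4/3 f dx must equal u'(0) − u'(4/3) = 1. Indeed ∫_0^4/3 (5*cos(3*π*x/4) + 3/4) dx = 1, so the data are compatible. The solution is then unique only up to an additive constant (fix it e.g. by requiring ∫_0^4/3 u dx = 0).


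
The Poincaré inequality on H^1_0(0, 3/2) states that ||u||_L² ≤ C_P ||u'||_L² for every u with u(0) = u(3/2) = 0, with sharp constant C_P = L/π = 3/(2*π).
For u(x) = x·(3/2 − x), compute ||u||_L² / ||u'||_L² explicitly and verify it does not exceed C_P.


||u||_L² / ||u'||_L² = 3*sqrt(10)/20 < C_P = 3/(2*π).

u(x) = x·(3/2 − x), so u'(x) = 3/2 - 2*x.
u(x) = x·(3/2 − x) vanishes at x = 0 and x = 3/2, so u ∈ H^1_0(0, 3/2). Differentiate via the product rule and integrate the resulting polynomials term by term.
  ∫_0^3/2 u² dx = ∫_0^3/2 (x^4 - 3*x^3 + 9*x^2/4) dx. Term by term:
    ∫_0^3/2 x^4 dx = 243/160;  ∫_0^3/2 -3*x^3 dx = -243/64;  ∫_0^3/2 9*x^2/4 dx = 81/32.
  Sum: 243/160 − 243/64 + 81/32 = 81/320.
  ∫_0^3/2 (u')² dx = ∫_0^3/2 (4*x^2 - 6*x + 9/4) dx. Term by term:
    ∫_0^3/2 4*x^2 dx = 9/2;  ∫_0^3/2 -6*x dx = -27/4;  ∫_0^3/2 9/4 dx = 27/8.
  Sum: 9/2 − 27/4 + 27/8 = 9/8.
∫_0^3/2 u² dx = 81/320, so ||u||_L² = 9*sqrt(5)/40.
∫_0^3/2 (u')² dx = 9/8, so ||u'||_L² = 3*sqrt(2)/4.
Ratio ||u||_L² / ||u'||_L² = 3*sqrt(10)/20.
Sharp Poincaré constant on H^1_0(0, 3/2) is C_P = L/π = 3/(2*π), achieved by sin(2*π/3·x).
A polynomial bump cannot attain the sharp Poincaré constant (only the first sine eigenfunction does), so the ratio is strictly less than C_P, consistent with ||u||_L² ≤ C_P ||u'||_L².


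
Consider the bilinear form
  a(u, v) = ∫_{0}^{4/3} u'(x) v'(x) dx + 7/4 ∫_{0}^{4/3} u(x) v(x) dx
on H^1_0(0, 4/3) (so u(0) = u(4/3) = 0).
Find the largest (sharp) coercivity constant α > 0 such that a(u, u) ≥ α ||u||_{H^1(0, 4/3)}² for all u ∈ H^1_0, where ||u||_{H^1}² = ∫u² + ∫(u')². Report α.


α = 1

Coercivity of a(·,·) on H^1_0(0, 4/3) means a(u, u) ≥ α ||u||_{H^1}² for every u ∈ H^1_0.
The interval has length L = 4/3, and Poincaré/coercivity depend only on L. Here a(u, u) = ∫(u')² + (7/4)·∫u².
Here c = 7/4 ≥ 1, so a(u,u) = ∫(u')² + c∫u² ≥ ∫(u')² + ∫u² = ||u||_{H^1}², i.e. α = 1 works. No larger α is possible: a(u,u) ≥ α||u||_{H^1}² means (1−α)∫(u')² ≥ (α−c)∫u², and for the modes u_n = sin(nπ(x−x₀)/L) (x₀ the left endpoint) one has ∫u_n²/∫(u_n')² = (L/(nπ))² → 0, so a(u_n,u_n)/||u_n||_{H^1}² → 1. Hence the optimal constant is α = 1.
Therefore α = 1.


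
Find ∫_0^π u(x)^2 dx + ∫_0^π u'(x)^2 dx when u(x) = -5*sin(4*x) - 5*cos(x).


||u||_{H^1(0,π)}^2 = 160/3 + 475*π/2

u'(x) = 5*sin(x) - 20*cos(4*x).
Expand u² and (u')² and integrate term by term on (0, π), using: for integers n ≥ 1, ∫_0^π sin²(nx) dx = ∫_0^π cos²(nx) dx = π/2; for n ≠ n', ∫_0^π sin(nx)sin(n'x) dx = ∫_0^π cos(nx)cos(n'x) dx = 0; and by product-to-sum, ∫_0^π sin(nx)cos(n'x) dx = ½∫_0^π [sin((n+n')x) + sin((n−n')x)] dx, which is 0 when n+n' is even and 2n/(n²−n'²) when n+n' is odd (it need not vanish on (0, π)).
  u² squared terms: (-5)²·∫cos(x)² dx = 25·π/2 = 25*π/2;  (-5)²·∫sin(4x)² dx = 25·π/2 = 25*π/2.
  u² cross terms: 2·(-5)·(-5)·∫cos(x)·sin(4x) dx = 50·(8/15) = 80/3.
  So ∫_0^π u² dx = 25*π/2 + 25*π/2 + 80/3 = 80/3 + 25*π.
  (u')² squared terms: (-20)²·∫cos(4x)² dx = 400·π/2 = 200*π;  (5)²·∫sin(x)² dx = 25·π/2 = 25*π/2.
  (u')² cross terms: 2·(-20)·(5)·∫cos(4x)·sin(x) dx = -200·(-2/15) = 80/3.
  So ∫_0^π (u')² dx = 200*π + 25*π/2 + 80/3 = 80/3 + 425*π/2.
||u||_{H^1}^2 = (80/3 + 25*π) + (80/3 + 425*π/2) = 160/3 + 475*π/2.


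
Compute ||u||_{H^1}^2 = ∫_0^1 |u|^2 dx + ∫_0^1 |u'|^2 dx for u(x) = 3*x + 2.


||u||_{H^1}^2 = 22

The H^1 norm (squared) on an interval (0, L) is
  ||u||_{H^1}^2 = ∫_0^L u(x)^2 dx + ∫_0^L u'(x)^2 dx.
Compute u'(x) = 3.
Then u(x)^2 = 9*x**2 + 12*x + 4 and u'(x)^2 = 9.
Integrate each monomial from 0 to 1 using ∫_0^1 c·x^n dx = c·1^(n+1)/(n+1):
  ∫_0^1 u(x)^2 dx = ∫_0^1 (9*x^2 + 12*x + 4) dx. Term by term:
    ∫_0^1 9*x^2 dx = 3;  ∫_0^1 12*x dx = 6;  ∫_0^1 4 dx = 4.
  Sum: 3 + 6 + 4 = 13.
  ∫_0^1 u'(x)^2 dx = ∫_0^1 (9) dx. Term by term:
    ∫_0^1 9 dx = 9.
Adding: ||u||_{H^1}^2 = 13 + 9 = 22.


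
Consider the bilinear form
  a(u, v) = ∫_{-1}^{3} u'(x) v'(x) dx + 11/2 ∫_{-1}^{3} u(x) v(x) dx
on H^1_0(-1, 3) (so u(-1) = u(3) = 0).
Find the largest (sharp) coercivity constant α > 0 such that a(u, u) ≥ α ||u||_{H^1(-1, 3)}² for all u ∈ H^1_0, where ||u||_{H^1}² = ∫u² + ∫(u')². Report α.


α = 1

Coercivity of a(·,·) on H^1_0(-1, 3) means a(u, u) ≥ α ||u||_{H^1}² for every u ∈ H^1_0.
The interval has length L = 4, and Poincaré/coercivity depend only on L. Here a(u, u) = ∫(u')² + (11/2)·∫u².
Here c = 11/2 ≥ 1, so a(u,u) = ∫(u')² + c∫u² ≥ ∫(u')² + ∫u² = ||u||_{H^1}², i.e. α = 1 works. No larger α is possible: a(u,u) ≥ α||u||_{H^1}² means (1−α)∫(u')² ≥ (α−c)∫u², and for the modes u_n = sin(nπ(x−x₀)/L) (x₀ the left endpoint) one has ∫u_n²/∫(u_n')² = (L/(nπ))² → 0, so a(u_n,u_n)/||u_n||_{H^1}² → 1. Hence the optimal constant is α = 1.
Therefore α = 1.


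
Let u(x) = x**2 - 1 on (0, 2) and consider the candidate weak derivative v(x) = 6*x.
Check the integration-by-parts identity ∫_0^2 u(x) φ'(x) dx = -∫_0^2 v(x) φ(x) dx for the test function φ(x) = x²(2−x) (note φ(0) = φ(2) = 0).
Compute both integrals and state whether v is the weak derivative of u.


LHS = -16/5, RHS = -48/5. No, v is not the weak derivative of u.

u(x) = x**2 - 1, classical derivative u'(x) = 2*x.
φ(x) = x²(2−x), so φ'(x) = x*(4 - 3*x).
Note φ(0) = φ(2) = 0, so the boundary term u·φ vanishes.
LHS = ∫_0^2 u(x) φ'(x) dx = ∫_0^2 (-3*x^4 + 4*x^3 + 3*x^2 - 4*x) dx. Term by term:
  ∫_0^2 -3*x^4 dx = -96/5;  ∫_0^2 4*x^3 dx = 16;  ∫_0^2 3*x^2 dx = 8;
  ∫_0^2 -4*x dx = -8.
Sum: -96/5 + 16 + 8 − 8 = -16/5.
So LHS = -16/5.
∫_0^2 v(x) φ(x) dx = ∫_0^2 (-6*x^4 + 12*x^3) dx. Term by term:
  ∫_0^2 -6*x^4 dx = -192/5;  ∫_0^2 12*x^3 dx = 48.
Sum: -192/5 + 48 = 48/5.
So RHS = -∫_0^2 v(x) φ(x) dx = -48/5.
LHS − RHS = 32/5 ≠ 0, so the identity fails.
(For a valid weak derivative the identity must hold for EVERY test function, in particular this one. The failure shows v is NOT the weak derivative of u.)
Correct weak derivative would be u'(x) = 2*x.


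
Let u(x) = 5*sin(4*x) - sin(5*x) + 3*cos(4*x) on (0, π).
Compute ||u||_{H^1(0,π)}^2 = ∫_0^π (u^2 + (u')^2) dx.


||u||_{H^1(0,π)}^2 = -340/3 + 302*π

u'(x) = -12*sin(4*x) + 20*cos(4*x) - 5*cos(5*x).
Expand u² and (u')² and integrate term by term on (0, π), using: for integers n ≥ 1, ∫_0^π sin²(nx) dx = ∫_0^π cos²(nx) dx = π/2; for n ≠ n', ∫_0^π sin(nx)sin(n'x) dx = ∫_0^π cos(nx)cos(n'x) dx = 0; and by product-to-sum, ∫_0^π sin(nx)cos(n'x) dx = ½∫_0^π [sin((n+n')x) + sin((n−n')x)] dx, which is 0 when n+n' is even and 2n/(n²−n'²) when n+n' is odd (it need not vanish on (0, π)).
  u² squared terms: (-1)²·∫sin(5x)² dx = 1·π/2 = π/2;  (3)²·∫cos(4x)² dx = 9·π/2 = 9*π/2;  (5)²·∫sin(4x)² dx = 25·π/2 = 25*π/2.
  u² cross terms: 2·(-1)·(3)·∫sin(5x)·cos(4x) dx = -6·(10/9) = -20/3;  2·(-1)·(5)·∫sin(5x)·sin(4x) dx = -10·(0) = 0;  2·(3)·(5)·∫cos(4x)·sin(4x) dx = 30·(0) = 0.
  So ∫_0^π u² dx = π/2 + 9*π/2 + 25*π/2 − 20/3 + 0 + 0 = -20/3 + 35*π/2.
  (u')² squared terms: (-12)²·∫sin(4x)² dx = 144·π/2 = 72*π;  (-5)²·∫cos(5x)² dx = 25·π/2 = 25*π/2;  (20)²·∫cos(4x)² dx = 400·π/2 = 200*π.
  (u')² cross terms: 2·(-12)·(-5)·∫sin(4x)·cos(5x) dx = 120·(-8/9) = -320/3;  2·(-12)·(20)·∫sin(4x)·cos(4x) dx = -480·(0) = 0;  2·(-5)·(20)·∫cos(5x)·cos(4x) dx = -200·(0) = 0.
  So ∫_0^π (u')² dx = 72*π + 25*π/2 + 200*π − 320/3 + 0 + 0 = -320/3 + 569*π/2.
||u||_{H^1}^2 = (-20/3 + 35*π/2) + (-320/3 + 569*π/2) = -340/3 + 302*π.
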